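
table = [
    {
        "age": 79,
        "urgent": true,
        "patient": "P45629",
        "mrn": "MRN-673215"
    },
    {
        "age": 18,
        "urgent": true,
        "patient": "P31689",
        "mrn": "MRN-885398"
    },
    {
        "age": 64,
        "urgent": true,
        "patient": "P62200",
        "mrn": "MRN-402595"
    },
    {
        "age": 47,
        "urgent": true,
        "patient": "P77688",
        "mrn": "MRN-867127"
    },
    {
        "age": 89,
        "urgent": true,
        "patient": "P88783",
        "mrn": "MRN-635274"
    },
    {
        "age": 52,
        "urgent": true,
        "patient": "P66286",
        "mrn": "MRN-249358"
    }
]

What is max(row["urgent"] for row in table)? True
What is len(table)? 6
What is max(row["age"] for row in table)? 89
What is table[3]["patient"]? "P77688"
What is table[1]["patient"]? "P31689"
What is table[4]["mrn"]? "MRN-635274"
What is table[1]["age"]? 18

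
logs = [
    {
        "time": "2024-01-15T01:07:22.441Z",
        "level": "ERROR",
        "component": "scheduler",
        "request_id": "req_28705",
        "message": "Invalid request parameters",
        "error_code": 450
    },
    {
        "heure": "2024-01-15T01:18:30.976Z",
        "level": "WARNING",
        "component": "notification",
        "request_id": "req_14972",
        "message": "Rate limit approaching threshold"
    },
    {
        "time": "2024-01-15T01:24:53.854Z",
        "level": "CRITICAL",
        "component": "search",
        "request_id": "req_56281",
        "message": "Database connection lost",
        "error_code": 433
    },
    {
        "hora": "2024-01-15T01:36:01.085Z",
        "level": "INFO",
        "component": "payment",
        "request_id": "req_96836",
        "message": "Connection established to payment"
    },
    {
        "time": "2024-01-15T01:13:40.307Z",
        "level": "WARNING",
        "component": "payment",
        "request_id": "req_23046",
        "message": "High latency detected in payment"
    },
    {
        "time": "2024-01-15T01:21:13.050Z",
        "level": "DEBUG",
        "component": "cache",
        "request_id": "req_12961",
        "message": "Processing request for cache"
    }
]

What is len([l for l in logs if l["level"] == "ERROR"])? 1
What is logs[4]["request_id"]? "req_23046"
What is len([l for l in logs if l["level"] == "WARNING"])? 2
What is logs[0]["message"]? "Invalid request parameters"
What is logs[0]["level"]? "ERROR"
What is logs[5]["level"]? "DEBUG"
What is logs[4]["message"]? "High latency detected in payment"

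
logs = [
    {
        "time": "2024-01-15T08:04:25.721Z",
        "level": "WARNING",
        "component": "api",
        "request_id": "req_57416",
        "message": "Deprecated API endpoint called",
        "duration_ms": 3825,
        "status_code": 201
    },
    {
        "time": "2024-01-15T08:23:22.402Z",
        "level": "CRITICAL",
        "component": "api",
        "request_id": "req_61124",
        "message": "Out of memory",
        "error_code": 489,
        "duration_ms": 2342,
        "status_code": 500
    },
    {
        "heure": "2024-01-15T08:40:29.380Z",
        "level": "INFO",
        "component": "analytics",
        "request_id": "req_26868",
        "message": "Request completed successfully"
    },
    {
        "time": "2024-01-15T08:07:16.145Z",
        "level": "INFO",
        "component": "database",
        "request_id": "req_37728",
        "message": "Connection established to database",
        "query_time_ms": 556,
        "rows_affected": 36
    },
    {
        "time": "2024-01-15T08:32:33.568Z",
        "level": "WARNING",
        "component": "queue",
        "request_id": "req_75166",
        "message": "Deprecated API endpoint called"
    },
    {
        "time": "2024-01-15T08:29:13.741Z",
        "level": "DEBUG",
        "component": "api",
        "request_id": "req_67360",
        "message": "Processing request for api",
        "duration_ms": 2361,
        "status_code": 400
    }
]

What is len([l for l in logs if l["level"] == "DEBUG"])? 1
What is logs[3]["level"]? "INFO"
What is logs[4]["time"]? "2024-01-15T08:32:33.568Z"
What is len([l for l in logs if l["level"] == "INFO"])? 2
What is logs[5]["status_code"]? 400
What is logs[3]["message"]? "Connection established to database"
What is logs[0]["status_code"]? 201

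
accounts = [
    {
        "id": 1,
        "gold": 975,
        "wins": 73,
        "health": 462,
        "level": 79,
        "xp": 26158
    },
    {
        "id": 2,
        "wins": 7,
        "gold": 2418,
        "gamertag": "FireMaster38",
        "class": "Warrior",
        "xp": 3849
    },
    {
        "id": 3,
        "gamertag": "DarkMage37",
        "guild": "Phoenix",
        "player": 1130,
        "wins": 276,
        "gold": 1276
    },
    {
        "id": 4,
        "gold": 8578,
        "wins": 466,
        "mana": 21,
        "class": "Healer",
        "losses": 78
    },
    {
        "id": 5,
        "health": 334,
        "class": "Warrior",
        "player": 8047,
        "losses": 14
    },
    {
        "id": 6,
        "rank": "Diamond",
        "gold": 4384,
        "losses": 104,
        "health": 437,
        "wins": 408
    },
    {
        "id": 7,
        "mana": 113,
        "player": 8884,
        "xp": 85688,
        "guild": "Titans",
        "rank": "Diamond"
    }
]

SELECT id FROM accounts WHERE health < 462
[5, 6]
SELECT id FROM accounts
[1, 2, 3, 4, 5, 6, 7]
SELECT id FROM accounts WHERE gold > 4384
[4]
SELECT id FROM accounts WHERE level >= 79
[1]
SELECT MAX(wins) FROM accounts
466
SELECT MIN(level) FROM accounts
79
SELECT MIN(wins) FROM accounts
7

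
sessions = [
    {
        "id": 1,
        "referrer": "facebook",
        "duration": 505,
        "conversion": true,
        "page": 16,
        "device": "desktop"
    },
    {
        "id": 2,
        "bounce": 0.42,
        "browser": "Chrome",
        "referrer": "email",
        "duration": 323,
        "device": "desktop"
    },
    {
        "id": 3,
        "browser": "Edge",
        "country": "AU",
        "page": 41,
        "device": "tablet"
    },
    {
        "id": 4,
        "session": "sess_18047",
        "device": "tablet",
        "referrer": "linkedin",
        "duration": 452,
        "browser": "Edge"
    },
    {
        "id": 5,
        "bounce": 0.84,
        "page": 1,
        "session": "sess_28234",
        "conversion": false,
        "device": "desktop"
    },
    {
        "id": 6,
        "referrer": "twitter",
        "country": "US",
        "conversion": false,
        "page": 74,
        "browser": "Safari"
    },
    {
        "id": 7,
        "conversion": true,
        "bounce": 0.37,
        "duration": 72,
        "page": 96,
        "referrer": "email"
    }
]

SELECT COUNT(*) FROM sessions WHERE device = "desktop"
3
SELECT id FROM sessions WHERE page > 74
[7]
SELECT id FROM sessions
[1, 2, 3, 4, 5, 6, 7]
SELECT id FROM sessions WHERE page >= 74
[6, 7]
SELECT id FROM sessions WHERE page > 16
[3, 6, 7]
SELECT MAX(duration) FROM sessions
505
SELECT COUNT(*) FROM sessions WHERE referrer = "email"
2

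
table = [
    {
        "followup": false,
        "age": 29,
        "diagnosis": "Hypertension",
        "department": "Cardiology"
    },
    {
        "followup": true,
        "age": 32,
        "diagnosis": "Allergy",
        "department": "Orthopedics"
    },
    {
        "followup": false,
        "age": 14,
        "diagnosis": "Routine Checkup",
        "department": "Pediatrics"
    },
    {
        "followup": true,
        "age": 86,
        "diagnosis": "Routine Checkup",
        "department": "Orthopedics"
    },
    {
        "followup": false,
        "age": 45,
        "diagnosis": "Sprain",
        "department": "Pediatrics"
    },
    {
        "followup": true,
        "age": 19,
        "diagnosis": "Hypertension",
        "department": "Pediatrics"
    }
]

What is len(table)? 6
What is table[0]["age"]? 29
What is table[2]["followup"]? False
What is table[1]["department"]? "Orthopedics"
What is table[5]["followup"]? True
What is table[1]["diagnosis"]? "Allergy"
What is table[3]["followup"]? True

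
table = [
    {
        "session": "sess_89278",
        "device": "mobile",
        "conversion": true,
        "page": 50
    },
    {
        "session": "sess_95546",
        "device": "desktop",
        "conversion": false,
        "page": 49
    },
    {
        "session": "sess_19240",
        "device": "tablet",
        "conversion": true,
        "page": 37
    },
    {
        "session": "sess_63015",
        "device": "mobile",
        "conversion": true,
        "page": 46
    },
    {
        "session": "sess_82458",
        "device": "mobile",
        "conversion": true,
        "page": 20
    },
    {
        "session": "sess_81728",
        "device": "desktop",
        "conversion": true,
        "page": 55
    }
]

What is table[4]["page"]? 20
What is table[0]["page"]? 50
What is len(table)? 6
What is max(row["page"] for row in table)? 55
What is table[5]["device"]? "desktop"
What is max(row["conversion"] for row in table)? True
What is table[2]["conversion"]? True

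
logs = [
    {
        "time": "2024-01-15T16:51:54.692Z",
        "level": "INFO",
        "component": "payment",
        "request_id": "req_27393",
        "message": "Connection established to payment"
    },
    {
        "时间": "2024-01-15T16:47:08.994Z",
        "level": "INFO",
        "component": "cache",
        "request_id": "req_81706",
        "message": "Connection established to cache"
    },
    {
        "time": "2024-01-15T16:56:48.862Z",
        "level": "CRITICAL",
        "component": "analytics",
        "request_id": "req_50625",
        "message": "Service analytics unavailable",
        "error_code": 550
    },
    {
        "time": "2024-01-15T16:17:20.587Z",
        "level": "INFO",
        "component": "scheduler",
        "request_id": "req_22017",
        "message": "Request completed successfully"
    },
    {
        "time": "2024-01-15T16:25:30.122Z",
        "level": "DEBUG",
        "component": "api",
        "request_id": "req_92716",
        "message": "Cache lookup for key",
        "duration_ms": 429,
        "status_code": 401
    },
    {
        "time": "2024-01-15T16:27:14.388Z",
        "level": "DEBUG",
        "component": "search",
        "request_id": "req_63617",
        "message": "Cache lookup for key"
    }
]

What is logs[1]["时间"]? "2024-01-15T16:47:08.994Z"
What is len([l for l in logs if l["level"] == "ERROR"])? 0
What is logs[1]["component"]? "cache"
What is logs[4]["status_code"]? 401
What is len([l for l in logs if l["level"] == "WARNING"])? 0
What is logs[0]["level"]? "INFO"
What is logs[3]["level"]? "INFO"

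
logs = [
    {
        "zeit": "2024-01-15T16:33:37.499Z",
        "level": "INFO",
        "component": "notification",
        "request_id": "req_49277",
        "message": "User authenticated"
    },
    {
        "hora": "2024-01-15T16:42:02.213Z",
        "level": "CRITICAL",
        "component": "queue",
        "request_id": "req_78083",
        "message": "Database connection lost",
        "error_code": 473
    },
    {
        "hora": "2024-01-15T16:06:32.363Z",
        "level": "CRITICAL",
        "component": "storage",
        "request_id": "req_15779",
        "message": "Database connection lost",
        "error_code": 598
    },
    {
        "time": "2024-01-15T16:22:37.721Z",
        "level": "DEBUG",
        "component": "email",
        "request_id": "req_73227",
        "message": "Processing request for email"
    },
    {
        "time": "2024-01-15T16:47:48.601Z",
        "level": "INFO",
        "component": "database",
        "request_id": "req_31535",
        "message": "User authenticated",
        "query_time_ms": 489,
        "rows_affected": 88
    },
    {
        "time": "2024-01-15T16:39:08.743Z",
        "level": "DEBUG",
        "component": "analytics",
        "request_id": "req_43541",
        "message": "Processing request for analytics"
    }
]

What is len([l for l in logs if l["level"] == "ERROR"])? 0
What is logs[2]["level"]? "CRITICAL"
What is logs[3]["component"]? "email"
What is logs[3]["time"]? "2024-01-15T16:22:37.721Z"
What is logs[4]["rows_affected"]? 88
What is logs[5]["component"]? "analytics"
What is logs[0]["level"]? "INFO"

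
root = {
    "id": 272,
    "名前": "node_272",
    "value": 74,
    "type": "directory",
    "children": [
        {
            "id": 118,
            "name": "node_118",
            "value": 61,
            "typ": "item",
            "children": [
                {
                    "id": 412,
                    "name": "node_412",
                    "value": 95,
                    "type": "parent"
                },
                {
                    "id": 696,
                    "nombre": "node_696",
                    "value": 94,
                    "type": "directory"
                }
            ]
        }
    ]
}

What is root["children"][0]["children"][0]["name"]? "node_412"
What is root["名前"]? "node_272"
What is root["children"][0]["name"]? "node_118"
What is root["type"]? "directory"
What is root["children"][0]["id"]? 118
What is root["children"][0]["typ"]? "item"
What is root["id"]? 272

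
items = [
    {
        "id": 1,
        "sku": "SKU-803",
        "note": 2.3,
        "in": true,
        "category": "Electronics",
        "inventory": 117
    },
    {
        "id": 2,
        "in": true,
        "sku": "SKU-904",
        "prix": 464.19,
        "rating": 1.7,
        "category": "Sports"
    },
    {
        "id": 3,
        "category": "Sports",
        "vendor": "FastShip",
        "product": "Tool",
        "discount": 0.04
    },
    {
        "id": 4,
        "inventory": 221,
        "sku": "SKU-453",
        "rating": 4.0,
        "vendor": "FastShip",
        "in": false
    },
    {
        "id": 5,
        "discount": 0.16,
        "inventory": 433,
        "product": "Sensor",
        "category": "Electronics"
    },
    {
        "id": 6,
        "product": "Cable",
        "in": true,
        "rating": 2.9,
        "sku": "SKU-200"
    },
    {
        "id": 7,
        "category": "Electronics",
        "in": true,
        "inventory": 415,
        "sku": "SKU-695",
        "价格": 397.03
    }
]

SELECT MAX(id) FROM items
7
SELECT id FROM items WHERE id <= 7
[1, 2, 3, 4, 5, 6, 7]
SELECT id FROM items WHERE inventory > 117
[4, 5, 7]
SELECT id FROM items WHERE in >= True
[1, 2, 6, 7]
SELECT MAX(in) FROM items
True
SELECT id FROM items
[1, 2, 3, 4, 5, 6, 7]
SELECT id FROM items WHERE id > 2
[3, 4, 5, 6, 7]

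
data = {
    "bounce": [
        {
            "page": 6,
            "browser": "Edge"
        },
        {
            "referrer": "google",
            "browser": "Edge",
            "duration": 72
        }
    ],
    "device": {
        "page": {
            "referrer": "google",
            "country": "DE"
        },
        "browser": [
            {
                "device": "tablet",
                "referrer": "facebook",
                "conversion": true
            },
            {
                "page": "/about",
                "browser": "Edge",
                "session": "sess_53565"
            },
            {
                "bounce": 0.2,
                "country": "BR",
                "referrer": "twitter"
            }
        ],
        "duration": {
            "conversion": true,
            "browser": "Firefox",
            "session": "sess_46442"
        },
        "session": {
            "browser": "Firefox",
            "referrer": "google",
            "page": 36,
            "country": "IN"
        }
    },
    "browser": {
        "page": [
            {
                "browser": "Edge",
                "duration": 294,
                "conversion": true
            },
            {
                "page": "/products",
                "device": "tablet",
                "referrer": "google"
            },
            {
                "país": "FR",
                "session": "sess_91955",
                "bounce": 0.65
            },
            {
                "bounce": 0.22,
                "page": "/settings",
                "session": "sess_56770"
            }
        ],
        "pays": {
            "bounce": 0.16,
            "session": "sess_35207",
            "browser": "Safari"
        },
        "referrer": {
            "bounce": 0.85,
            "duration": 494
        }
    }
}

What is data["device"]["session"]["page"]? 36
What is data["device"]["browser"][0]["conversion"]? True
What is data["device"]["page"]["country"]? "DE"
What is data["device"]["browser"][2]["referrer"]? "twitter"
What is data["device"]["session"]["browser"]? "Firefox"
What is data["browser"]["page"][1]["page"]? "/products"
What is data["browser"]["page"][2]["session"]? "sess_91955"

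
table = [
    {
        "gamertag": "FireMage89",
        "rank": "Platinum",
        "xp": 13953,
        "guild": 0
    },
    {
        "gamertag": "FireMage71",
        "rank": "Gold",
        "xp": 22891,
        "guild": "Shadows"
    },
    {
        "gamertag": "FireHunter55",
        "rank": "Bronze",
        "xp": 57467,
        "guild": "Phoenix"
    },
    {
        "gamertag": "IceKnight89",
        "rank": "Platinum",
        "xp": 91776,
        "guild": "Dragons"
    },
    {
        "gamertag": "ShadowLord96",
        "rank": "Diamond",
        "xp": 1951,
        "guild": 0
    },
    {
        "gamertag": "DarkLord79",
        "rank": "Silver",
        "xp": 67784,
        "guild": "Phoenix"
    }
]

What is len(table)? 6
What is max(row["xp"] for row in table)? 91776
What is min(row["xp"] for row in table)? 1951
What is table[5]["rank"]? "Silver"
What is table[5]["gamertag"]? "DarkLord79"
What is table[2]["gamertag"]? "FireHunter55"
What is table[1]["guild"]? "Shadows"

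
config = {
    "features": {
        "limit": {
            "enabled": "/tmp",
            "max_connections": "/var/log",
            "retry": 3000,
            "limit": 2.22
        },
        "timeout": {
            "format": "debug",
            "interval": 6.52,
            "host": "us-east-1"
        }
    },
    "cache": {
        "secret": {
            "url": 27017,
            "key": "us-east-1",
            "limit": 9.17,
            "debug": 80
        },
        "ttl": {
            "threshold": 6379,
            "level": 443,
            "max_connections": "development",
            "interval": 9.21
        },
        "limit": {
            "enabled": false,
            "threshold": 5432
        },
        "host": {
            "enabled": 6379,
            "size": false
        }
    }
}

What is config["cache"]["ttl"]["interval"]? 9.21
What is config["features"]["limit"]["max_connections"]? "/var/log"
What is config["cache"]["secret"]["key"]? "us-east-1"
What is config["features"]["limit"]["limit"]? 2.22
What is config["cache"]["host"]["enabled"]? 6379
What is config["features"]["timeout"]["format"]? "debug"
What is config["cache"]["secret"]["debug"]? 80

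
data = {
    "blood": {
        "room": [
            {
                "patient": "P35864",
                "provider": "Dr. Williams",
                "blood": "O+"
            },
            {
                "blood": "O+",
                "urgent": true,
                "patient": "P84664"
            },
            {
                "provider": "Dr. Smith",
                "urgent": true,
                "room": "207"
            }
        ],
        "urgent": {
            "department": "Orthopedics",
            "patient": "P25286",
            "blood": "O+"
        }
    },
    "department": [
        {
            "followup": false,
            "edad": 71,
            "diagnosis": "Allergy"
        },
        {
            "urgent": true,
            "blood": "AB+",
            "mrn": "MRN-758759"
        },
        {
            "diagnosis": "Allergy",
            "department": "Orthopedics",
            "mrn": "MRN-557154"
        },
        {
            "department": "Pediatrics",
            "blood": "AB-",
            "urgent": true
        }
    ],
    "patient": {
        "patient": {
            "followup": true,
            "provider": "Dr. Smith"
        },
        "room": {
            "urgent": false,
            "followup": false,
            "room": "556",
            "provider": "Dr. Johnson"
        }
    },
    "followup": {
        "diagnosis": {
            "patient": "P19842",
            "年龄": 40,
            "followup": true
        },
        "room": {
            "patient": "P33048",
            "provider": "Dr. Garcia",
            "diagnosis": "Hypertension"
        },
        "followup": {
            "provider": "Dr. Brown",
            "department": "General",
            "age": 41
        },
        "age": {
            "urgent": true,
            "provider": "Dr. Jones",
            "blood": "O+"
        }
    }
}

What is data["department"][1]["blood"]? "AB+"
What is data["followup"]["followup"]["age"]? 41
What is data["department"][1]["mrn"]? "MRN-758759"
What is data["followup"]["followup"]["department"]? "General"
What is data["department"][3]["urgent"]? True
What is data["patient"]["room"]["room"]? "556"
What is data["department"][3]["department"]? "Pediatrics"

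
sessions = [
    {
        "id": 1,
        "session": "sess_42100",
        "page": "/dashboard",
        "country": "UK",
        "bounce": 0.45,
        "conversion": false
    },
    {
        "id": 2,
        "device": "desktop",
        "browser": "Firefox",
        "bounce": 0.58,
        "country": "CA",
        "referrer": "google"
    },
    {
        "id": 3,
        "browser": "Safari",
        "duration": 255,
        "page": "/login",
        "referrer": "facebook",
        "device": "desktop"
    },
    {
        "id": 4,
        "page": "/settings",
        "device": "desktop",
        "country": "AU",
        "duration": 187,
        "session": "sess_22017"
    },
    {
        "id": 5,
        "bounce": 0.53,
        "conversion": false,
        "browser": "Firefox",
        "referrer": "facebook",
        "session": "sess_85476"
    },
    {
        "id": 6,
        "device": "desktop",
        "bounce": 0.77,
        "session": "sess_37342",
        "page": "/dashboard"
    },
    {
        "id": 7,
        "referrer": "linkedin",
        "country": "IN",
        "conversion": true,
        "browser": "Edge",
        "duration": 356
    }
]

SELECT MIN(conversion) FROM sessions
False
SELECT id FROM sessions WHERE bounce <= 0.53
[1, 5]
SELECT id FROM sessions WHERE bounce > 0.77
[]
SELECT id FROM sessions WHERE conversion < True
[1, 5]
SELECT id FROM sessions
[1, 2, 3, 4, 5, 6, 7]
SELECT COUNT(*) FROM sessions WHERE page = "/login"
1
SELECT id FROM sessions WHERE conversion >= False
[1, 5, 7]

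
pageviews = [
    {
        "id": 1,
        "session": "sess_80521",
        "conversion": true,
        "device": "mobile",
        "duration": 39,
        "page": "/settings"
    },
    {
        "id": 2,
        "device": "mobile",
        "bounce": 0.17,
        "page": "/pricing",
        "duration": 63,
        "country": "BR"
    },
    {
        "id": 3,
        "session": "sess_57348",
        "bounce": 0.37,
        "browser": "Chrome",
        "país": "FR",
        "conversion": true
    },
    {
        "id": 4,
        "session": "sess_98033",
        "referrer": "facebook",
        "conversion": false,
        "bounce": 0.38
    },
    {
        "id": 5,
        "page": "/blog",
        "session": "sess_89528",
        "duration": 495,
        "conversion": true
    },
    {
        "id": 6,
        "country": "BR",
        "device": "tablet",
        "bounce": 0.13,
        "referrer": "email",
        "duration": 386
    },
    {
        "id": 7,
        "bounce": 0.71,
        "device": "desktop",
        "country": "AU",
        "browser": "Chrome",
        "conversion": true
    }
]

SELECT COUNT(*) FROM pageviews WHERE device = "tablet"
1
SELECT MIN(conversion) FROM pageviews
False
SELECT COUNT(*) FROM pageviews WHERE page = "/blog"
1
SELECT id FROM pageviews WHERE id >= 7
[7]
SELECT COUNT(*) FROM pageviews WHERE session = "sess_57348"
1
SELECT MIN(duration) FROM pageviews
39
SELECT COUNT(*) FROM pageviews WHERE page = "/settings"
1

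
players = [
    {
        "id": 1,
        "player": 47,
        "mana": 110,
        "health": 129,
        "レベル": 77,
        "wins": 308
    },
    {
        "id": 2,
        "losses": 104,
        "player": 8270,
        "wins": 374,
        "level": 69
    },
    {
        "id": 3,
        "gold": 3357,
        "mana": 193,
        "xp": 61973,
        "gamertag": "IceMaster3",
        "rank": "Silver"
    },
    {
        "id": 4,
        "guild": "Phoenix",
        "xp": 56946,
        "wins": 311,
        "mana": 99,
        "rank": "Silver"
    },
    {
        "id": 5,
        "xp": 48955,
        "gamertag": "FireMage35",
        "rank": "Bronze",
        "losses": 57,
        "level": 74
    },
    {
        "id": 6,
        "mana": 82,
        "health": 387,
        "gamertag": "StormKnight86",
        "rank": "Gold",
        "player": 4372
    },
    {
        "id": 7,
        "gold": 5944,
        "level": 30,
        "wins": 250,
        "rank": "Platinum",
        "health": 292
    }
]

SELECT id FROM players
[1, 2, 3, 4, 5, 6, 7]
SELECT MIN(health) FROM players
129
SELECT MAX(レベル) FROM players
77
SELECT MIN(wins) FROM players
250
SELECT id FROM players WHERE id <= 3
[1, 2, 3]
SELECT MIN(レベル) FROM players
77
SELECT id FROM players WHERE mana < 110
[4, 6]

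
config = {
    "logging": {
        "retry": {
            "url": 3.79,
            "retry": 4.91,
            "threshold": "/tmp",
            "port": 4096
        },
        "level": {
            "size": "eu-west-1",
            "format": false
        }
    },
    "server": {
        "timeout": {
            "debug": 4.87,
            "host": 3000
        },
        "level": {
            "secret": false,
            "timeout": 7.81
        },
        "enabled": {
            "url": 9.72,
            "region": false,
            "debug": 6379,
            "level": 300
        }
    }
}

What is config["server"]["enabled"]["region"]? False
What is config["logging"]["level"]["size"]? "eu-west-1"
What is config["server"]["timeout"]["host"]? 3000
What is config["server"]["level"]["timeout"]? 7.81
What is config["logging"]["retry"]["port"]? 4096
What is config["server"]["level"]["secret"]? False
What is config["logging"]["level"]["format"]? False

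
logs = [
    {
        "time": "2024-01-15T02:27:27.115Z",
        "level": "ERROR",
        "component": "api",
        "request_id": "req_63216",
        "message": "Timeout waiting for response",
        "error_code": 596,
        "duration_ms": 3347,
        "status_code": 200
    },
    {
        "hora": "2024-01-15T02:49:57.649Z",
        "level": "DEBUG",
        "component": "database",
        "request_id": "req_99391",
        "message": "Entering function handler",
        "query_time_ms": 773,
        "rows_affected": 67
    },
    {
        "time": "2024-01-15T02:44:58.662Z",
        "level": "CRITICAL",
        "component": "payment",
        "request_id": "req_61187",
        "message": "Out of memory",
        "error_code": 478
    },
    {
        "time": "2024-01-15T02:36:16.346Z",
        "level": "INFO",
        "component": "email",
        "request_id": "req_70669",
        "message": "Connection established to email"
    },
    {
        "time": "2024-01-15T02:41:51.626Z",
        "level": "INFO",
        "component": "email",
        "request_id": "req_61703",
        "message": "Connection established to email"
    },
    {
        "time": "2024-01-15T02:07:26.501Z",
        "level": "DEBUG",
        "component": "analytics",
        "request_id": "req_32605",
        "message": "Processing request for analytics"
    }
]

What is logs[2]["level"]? "CRITICAL"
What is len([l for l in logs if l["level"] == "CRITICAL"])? 1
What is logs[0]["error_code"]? 596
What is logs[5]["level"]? "DEBUG"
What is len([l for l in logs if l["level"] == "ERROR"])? 1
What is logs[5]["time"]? "2024-01-15T02:07:26.501Z"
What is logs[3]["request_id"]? "req_70669"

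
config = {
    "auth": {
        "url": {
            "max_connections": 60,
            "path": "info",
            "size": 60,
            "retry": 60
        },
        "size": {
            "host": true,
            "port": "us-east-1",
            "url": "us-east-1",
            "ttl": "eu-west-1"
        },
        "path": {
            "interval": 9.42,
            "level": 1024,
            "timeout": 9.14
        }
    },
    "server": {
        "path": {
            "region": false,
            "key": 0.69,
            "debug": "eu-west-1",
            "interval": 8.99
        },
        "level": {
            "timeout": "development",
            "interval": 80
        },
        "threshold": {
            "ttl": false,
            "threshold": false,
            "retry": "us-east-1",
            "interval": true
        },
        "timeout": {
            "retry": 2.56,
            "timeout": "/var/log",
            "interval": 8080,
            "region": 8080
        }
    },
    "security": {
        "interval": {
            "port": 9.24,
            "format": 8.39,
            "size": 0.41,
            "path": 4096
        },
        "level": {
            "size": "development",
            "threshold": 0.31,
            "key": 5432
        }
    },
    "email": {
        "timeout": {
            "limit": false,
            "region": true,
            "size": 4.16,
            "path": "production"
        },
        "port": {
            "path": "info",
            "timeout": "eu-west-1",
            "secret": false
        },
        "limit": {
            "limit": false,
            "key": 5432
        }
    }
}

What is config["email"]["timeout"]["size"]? 4.16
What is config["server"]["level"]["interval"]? 80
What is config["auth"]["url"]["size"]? 60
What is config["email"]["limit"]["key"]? 5432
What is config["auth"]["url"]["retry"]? 60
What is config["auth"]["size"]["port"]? "us-east-1"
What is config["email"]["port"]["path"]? "info"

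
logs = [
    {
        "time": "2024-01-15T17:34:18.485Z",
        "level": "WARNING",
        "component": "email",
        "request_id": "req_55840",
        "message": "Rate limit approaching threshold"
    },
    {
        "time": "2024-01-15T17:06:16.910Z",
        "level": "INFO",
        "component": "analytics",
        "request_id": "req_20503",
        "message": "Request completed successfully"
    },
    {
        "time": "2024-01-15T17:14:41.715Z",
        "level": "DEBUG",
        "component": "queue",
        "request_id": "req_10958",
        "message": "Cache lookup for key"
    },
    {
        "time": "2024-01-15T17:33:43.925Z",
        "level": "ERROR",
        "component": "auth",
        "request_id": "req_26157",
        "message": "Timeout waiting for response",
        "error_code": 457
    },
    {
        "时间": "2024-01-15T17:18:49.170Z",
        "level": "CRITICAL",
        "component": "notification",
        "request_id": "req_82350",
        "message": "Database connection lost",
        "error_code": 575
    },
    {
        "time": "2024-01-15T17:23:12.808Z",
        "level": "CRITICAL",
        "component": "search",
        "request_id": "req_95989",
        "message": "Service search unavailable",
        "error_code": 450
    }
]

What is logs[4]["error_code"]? 575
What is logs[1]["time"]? "2024-01-15T17:06:16.910Z"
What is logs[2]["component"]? "queue"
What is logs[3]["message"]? "Timeout waiting for response"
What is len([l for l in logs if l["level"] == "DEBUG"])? 1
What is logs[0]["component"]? "email"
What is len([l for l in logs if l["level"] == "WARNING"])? 1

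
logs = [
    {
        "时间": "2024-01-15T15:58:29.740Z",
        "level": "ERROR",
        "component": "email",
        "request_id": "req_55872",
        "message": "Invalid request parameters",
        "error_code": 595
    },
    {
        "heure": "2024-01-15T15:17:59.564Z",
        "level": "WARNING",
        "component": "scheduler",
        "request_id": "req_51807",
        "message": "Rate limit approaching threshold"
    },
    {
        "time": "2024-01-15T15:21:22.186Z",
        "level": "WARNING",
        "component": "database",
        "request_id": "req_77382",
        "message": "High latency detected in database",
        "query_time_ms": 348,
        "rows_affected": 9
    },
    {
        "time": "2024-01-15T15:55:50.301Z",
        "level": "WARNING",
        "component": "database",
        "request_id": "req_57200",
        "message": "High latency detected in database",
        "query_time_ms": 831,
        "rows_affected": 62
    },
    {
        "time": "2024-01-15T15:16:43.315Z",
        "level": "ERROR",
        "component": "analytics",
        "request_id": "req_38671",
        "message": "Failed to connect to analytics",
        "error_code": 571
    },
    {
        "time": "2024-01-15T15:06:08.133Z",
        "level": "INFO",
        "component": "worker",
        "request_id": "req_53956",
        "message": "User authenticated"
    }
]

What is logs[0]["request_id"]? "req_55872"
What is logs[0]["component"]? "email"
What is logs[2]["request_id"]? "req_77382"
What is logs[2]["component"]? "database"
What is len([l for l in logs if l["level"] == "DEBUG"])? 0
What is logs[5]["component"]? "worker"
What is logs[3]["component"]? "database"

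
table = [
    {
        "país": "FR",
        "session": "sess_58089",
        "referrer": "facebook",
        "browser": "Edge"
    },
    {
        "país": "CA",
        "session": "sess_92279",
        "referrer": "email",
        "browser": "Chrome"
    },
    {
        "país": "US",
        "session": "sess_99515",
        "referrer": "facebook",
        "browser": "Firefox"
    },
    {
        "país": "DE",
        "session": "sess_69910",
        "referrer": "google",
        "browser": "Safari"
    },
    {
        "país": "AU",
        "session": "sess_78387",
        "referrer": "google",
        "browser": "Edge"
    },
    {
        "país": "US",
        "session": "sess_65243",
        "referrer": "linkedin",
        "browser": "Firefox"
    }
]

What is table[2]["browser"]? "Firefox"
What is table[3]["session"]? "sess_69910"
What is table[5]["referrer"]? "linkedin"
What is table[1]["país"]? "CA"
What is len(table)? 6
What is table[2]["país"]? "US"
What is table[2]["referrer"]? "facebook"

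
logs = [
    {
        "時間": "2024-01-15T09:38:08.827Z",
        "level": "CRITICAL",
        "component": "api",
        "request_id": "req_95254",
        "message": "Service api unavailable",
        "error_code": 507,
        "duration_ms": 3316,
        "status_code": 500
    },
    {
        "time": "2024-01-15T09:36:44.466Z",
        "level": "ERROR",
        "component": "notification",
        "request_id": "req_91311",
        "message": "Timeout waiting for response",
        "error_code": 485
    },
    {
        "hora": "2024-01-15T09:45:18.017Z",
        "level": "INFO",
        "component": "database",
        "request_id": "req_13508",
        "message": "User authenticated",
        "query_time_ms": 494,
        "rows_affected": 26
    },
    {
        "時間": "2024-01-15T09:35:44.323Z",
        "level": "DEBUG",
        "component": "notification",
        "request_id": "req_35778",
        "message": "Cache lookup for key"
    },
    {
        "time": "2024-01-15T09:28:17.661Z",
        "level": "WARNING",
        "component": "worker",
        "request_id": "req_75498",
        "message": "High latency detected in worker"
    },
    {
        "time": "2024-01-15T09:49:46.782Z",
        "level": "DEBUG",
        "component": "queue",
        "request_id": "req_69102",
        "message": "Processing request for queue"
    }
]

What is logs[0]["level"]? "CRITICAL"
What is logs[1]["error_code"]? 485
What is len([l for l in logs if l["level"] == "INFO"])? 1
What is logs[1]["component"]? "notification"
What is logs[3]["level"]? "DEBUG"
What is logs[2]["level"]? "INFO"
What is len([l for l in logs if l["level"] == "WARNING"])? 1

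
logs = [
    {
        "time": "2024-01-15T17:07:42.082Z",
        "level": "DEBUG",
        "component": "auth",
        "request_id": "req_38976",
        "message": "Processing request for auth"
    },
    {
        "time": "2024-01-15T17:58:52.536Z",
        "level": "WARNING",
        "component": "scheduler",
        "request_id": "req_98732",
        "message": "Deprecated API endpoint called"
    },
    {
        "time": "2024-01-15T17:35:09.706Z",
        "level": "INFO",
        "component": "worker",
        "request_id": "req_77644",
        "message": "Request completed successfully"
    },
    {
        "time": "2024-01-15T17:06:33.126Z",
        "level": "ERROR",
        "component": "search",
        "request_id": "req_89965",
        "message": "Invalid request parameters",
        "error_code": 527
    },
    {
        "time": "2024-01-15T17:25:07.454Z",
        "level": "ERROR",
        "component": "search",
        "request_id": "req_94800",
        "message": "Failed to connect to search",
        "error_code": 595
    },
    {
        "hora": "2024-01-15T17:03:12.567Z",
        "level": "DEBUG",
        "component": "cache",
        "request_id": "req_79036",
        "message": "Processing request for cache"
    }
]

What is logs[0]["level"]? "DEBUG"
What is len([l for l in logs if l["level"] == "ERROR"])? 2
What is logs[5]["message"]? "Processing request for cache"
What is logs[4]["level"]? "ERROR"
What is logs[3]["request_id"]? "req_89965"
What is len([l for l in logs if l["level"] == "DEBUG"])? 2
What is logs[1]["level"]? "WARNING"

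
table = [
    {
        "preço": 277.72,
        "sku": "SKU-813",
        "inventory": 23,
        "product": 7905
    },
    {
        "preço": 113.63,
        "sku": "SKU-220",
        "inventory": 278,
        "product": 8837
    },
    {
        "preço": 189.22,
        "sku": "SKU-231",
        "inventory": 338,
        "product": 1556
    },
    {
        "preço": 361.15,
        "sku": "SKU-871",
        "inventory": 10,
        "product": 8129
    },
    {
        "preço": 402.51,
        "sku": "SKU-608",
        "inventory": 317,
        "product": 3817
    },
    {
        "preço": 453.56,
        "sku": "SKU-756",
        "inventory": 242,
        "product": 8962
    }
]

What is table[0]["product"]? 7905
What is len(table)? 6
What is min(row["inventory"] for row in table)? 10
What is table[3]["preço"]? 361.15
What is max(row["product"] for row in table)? 8962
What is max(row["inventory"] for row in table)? 338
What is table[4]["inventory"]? 317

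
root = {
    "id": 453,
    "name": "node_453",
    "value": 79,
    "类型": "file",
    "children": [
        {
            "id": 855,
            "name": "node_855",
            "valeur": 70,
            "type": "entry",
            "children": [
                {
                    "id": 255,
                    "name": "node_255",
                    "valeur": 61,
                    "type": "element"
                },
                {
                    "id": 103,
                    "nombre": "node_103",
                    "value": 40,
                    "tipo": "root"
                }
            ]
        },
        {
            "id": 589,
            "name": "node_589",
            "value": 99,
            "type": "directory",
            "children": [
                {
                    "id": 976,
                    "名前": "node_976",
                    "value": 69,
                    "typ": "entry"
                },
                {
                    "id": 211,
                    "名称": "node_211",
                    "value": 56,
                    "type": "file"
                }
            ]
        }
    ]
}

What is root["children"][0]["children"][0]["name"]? "node_255"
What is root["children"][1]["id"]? 589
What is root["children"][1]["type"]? "directory"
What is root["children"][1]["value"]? 99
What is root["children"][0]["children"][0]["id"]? 255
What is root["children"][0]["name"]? "node_855"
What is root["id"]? 453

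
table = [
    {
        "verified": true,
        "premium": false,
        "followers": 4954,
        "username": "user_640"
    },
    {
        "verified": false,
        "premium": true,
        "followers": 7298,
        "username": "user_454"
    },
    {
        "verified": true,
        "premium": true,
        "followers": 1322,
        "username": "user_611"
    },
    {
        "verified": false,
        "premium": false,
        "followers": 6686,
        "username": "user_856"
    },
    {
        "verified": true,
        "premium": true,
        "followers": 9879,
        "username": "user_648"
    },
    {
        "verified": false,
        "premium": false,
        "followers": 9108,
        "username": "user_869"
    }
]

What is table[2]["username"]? "user_611"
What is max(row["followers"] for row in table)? 9879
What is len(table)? 6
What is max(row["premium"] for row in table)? True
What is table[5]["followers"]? 9108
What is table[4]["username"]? "user_648"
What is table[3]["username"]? "user_856"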